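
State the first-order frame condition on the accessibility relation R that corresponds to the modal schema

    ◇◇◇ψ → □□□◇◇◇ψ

This is a Sahlqvist (Geach-type) schema ◇^3□^0ψ → □^3◇^3ψ.
First-order correspondent: ∀x ∀y ∀z ((xR³y ∧ xR³z) → ∃w (y = w ∧ zR³w)).

∀x ∀y ∀z ((xR³y ∧ xR³z) → ∃w (y = w ∧ zR³w))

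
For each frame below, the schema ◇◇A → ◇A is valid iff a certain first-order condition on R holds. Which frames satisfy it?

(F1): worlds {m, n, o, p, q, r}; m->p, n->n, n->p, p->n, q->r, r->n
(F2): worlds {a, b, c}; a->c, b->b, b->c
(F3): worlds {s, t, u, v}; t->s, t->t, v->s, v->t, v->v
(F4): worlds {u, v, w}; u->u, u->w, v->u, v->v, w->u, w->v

(F2), (F3)

The schema corresponds to transitivity: ∀x ∀y ∀z (Rxy ∧ Ryz → Rxz).
(F1): fails — Rpn and Rnp but not Rpp.
(F2): holds.
(F3): holds.
(F4): fails — Ruw and Rwv but not Ruv.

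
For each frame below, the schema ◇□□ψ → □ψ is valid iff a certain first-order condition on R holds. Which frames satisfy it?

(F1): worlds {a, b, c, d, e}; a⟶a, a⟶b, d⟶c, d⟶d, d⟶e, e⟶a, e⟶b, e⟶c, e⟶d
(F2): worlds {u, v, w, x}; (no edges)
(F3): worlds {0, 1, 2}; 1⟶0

The schema corresponds to a generalized confluence (Geach) condition: ∀x ∀y ∀z ((xRy ∧ xRz) → ∃w (yR²w ∧ z = w)).
(F1): fails — aRb, aRa but no w with bR²w and a=w.
(F2): ✓.
(F3): fails — 1R0, 1R0 but no w with 0R²w and 0=w.
Valid on: (F2).

(F2)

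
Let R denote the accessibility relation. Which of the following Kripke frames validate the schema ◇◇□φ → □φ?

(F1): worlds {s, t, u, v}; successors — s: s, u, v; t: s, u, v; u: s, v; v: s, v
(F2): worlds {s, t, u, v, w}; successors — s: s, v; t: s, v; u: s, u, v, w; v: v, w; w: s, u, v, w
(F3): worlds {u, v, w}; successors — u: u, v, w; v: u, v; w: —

This is the axiom for a generalized confluence (Geach) condition; its first-order frame correspondent is ∀x ∀y ∀z ((xR²y ∧ xRz) → ∃w (yRw ∧ z = w)).
(F1): fails — sR²u, sRu but no w with uRw and u=w.
(F2): fails — sR²v, sRs but no w* with vRw* and s=w*.
(F3): fails — uR²v, uRw but no t with vRt and w=t.
Valid on no frame.

none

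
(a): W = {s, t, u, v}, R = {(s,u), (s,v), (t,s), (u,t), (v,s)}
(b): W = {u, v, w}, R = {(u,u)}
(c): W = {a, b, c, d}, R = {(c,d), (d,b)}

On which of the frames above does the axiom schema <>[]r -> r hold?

(b)

The schema corresponds to symmetry: forall x forall y (Rxy -> Ryx).
(a): fails — Rut but not Rtu.
(b): condition met.
(c): fails — Rdb but not Rbd.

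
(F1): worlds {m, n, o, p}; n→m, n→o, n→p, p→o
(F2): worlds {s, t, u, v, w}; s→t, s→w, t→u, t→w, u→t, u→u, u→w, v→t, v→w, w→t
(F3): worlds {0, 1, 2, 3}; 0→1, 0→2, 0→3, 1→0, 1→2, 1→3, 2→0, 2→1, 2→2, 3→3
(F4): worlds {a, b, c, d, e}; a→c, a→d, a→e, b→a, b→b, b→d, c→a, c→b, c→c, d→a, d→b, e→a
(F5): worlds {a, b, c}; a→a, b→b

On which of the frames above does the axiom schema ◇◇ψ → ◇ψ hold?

(F1), (F5)

Frame correspondent (Sahlqvist): ∀x ∀y ∀z (Rxy ∧ Ryz → Rxz) — i.e. transitivity.
(F1): holds.
(F2): fails — Rwt and Rtw but not Rww.
(F3): fails — R10 and R01 but not R11.
(F4): fails — Rea and Rae but not Ree.
(F5): holds.
Valid on: (F1), (F5).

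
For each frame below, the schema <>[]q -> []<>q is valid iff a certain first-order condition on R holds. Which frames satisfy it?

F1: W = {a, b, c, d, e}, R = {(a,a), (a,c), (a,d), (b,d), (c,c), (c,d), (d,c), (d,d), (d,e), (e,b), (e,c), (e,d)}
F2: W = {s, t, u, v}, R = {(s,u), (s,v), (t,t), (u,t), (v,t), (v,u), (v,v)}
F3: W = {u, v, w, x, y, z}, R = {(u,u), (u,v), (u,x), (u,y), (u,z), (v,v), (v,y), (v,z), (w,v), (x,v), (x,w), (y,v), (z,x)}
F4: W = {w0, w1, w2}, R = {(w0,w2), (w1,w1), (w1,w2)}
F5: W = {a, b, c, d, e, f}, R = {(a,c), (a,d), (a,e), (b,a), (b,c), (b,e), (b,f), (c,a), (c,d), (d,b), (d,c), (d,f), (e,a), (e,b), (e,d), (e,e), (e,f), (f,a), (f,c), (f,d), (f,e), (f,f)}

Frame correspondent (Sahlqvist): forall x forall y forall z (Rxy & Rxz -> exists w (Ryw & Rzw)) — i.e. convergence.
F1: holds.
F2: holds.
F3: fails — Ruv and Ruz but v and z have no common successor.
F4: fails — Rw0w2 and Rw0w2 but w2 and w2 have no common successor.
F5: fails — Rac and Rad but c and d have no common successor.

F1, F2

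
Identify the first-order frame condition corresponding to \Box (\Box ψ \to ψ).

Suppose □(□ψ→ψ) is valid. Take Rxy and set V(ψ)={w : Ryw}. Then at y, □ψ holds; since □(□ψ→ψ) at x, □ψ→ψ at y, so ψ at y, i.e. Ryy.
The converse is a direct semantic check.
Frame condition: \forall x \forall y (Rxy \to Ryy).

shift-reflexivity: \forall x \forall y (Rxy \to Ryy)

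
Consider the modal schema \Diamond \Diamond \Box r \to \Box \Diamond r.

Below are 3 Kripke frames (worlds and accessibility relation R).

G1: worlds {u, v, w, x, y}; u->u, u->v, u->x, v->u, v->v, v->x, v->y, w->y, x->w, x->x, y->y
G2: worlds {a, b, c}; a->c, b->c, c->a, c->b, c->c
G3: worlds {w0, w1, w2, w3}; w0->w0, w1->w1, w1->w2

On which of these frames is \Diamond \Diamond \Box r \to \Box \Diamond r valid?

G2

The schema corresponds to a generalized confluence (Geach) condition: \forall x \forall y \forall z ((x R^2 y \wedge xRz) \to \exists w (yRw \wedge zRw)).
G1: fails — uR²w, uRu but no t with wRt and uRt.
G2: condition met.
G3: fails — w1R²w1, w1Rw2 but no w with w1Rw and w2Rw.
Valid on: G2.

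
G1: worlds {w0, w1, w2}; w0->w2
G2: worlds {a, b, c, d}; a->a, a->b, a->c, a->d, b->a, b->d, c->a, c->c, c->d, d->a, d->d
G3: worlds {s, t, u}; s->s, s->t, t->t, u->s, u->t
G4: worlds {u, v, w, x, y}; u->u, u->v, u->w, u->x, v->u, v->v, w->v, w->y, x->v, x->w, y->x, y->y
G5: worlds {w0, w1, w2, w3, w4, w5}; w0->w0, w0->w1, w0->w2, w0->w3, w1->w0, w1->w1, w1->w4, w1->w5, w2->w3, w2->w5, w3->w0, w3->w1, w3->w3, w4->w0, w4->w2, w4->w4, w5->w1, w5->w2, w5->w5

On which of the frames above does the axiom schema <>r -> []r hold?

This is the axiom for partial functionality; its first-order frame correspondent is forall x forall y forall z (Rxy & Rxz -> y = z).
G1: satisfies the condition.
G2: fails — a sees both a and b.
G3: fails — s sees both s and t.
G4: fails — u sees both u and v.
G5: fails — w0 sees both w0 and w1.

G1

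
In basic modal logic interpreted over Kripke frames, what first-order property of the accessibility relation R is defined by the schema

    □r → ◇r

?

Suppose □r→◇r is valid. At any x set V(r)=W. Then □r at x, so ◇r at x, so x has a successor.

seriality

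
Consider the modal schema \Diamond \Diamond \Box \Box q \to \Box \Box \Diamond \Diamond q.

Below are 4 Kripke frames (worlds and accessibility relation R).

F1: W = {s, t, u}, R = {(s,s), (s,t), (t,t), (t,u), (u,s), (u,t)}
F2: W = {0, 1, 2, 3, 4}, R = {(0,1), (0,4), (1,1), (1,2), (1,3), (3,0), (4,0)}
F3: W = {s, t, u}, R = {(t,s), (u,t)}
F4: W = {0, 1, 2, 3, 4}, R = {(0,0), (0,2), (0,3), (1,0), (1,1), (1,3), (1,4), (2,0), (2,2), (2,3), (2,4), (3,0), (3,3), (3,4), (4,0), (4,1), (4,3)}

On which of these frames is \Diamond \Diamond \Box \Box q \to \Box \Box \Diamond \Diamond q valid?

This is the axiom for a generalized confluence (Geach) condition; its first-order frame correspondent is \forall x \forall y \forall z ((x R^2 y \wedge x R^2 z) \to \exists w (y R^2 w \wedge z R^2 w)).
F1: condition met.
F2: fails — 0R²0, 0R²2 but no w with 0R²w and 2R²w.
F3: fails — uR²s, uR²s but no w with sR²w and sR²w.
F4: condition met.

F1, F4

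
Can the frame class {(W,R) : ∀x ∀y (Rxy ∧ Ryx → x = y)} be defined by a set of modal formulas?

Modal frame validity is preserved under surjective bounded morphisms.
The 8-cycle (worlds a,b,c,d,e,f,g,h with a→b→c→d→e→f→g→h→a) is antisymmetric. Sending even-indexed worlds to • and odd-indexed worlds to ∘ is a surjective bounded morphism onto the two-world frame with •↔∘, which is not antisymmetric.
So no modal formula (or set of formulas) defines exactly the antisymmetric frames.

No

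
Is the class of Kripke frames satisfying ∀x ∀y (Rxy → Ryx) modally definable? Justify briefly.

Yes, by q → □◇q

The condition is symmetry. A defining modal formula is q → □◇q.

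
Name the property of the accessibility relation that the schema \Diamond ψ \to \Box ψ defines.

Suppose ◇ψ→□ψ is valid. Take Rxy, Rxz and set V(ψ)={y}. Then ◇ψ at x, so □ψ at x, so ψ at z, i.e. z=y.

partial functionality: \forall x \forall y \forall z (Rxy \wedge Rxz \to y = z)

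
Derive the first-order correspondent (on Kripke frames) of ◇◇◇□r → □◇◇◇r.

∀x ∀y ∀z ((xR³y ∧ xRz) → ∃w (yRw ∧ zR³w))

This is a Sahlqvist (Geach-type) schema ◇^3□^1r → □^1◇^3r.
Minimal-valuation argument: fix x; take any y with xR^3y and any z with xR^1z. Set V(r) to the set of worlds R-reachable from y in exactly 1 step. Then □^1r holds at y, so the antecedent holds at x; validity forces ◇^3r at z, giving a w with zR^3w and yR^1w.
First-order correspondent: ∀x ∀y ∀z ((xR³y ∧ xRz) → ∃w (yRw ∧ zR³w)).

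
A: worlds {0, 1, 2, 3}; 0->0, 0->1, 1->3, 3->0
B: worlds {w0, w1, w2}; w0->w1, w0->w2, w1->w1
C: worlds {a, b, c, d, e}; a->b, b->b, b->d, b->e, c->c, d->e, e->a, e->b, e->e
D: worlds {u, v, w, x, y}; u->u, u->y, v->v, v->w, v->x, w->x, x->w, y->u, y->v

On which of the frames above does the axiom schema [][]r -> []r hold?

C

The schema corresponds to density: forall x forall y (Rxy -> exists z (Rxz & Rzy)).
A: fails — R13 but no z with R1z and Rz3.
B: fails — Rw0w2 but no z with Rw0z and Rzw2.
C: condition met.
D: fails — Rxw but no z with Rxz and Rzw.
Valid on: C.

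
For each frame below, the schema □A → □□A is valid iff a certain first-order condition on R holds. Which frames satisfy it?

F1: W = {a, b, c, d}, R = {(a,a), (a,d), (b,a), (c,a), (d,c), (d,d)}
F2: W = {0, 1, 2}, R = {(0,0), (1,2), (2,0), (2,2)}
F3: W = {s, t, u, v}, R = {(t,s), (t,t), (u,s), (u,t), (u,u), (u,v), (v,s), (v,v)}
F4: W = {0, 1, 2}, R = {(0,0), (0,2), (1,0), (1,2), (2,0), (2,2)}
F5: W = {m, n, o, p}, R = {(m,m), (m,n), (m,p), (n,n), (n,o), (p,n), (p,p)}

F3, F4

Frame correspondent (Sahlqvist): ∀x ∀y ∀z (Rxy ∧ Ryz → Rxz) — i.e. transitivity.
F1: fails — Rdc and Rca but not Rda.
F2: fails — R12 and R20 but not R10.
F3: holds.
F4: holds.
F5: fails — Rpn and Rno but not Rpo.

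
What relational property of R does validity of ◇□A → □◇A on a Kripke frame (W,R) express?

Convergence

Suppose ◇□A→□◇A is valid. Take Rxy, Rxz and set V(A)={w : Ryw}. Then □A at y so ◇□A at x, so □◇A at x, so ◇A at z, giving w with Rzw and Ryw.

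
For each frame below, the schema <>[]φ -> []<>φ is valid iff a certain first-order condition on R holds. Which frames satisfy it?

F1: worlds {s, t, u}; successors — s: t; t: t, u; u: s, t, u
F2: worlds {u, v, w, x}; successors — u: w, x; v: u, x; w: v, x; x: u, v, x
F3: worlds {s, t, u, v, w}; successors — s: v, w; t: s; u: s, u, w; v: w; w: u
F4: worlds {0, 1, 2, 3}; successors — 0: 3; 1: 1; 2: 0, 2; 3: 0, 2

Frame correspondent (Sahlqvist): forall x forall y forall z (Rxy & Rxz -> exists w (Ryw & Rzw)) — i.e. convergence.
F1: ✓.
F2: ✓.
F3: fails — Rsv and Rsw but v and w have no common successor.
F4: fails — R20 and R22 but 0 and 2 have no common successor.
Valid on: F1, F2.

F1, F2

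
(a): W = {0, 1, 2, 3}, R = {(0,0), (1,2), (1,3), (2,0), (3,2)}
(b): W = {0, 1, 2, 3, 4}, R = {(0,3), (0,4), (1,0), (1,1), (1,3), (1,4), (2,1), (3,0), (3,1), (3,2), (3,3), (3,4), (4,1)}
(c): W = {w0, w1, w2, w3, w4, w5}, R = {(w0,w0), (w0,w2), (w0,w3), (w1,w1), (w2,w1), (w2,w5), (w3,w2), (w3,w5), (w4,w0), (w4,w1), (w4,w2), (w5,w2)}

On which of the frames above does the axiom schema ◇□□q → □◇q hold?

(b)

Frame correspondent (Sahlqvist): ∀x ∀y ∀z ((xRy ∧ xRz) → ∃w (yR²w ∧ zRw)) — i.e. a generalized confluence (Geach) condition.
(a): fails — 1R2, 1R3 but no w with 2R²w and 3Rw.
(b): satisfies the condition.
(c): fails — w2Rw1, w2Rw5 but no w with w1R²w and w5Rw.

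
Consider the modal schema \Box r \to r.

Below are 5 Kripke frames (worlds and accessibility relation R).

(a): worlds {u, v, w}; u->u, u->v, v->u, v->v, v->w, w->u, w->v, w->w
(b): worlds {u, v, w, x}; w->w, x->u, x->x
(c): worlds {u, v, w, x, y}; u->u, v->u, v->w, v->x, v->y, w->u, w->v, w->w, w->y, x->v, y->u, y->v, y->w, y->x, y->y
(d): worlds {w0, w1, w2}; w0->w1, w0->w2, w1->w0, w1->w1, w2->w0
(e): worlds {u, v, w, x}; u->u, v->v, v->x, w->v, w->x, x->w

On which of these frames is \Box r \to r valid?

(a)

This is the axiom for reflexivity; its first-order frame correspondent is \forall x Rxx.
(a): condition met.
(b): fails — world u does not see itself.
(c): fails — world v does not see itself.
(d): fails — world w0 does not see itself.
(e): fails — world w does not see itself.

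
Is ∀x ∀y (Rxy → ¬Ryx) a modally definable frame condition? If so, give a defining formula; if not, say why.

No

Any modally definable frame class is closed under surjective bounded morphisms.
The 3-cycle (worlds a,b,c with a→b→c→a) is asymmetric. Mapping every world to a single reflexive point • is a surjective bounded morphism, and the reflexive point is not asymmetric (R•• but asymmetry requires ¬R••).
So the class is not modally definable.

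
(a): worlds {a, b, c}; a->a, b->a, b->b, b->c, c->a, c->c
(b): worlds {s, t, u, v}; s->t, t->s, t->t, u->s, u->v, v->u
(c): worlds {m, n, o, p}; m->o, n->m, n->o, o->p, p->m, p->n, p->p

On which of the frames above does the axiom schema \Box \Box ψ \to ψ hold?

Frame correspondent (Sahlqvist): \forall x \exists w (x R^2 w \wedge x = w) — i.e. a generalized confluence (Geach) condition.
(a): holds.
(b): holds.
(c): fails — at m but no w with mR²w and m=w.

(a), (b)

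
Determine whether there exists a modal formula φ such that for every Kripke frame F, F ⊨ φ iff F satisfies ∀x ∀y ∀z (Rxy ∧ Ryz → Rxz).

Definable; □r → □□r defines it

This is a Sahlqvist condition; the 4 axiom □r → □□r defines it.
Suppose □r→□□r is valid. Take Rxy, Ryz and set V(r)={w : Rxw}. Then □r at x, so □□r at x, so □r at y, so r at z, i.e. Rxz.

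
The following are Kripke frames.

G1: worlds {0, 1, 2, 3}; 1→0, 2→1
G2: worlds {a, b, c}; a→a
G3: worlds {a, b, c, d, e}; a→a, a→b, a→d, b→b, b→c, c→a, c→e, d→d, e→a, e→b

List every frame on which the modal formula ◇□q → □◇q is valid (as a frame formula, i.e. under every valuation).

The schema corresponds to convergence: ∀x ∀y ∀z (Rxy ∧ Rxz → ∃w (Ryw ∧ Rzw)).
G1: fails — R10 and R10 but 0 and 0 have no common successor.
G2: satisfies the condition.
G3: fails — Rab and Rad but b and d have no common successor.

G2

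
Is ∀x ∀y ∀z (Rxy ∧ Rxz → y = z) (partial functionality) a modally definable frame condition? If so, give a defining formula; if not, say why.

Definable; ◇q → □q defines it

This is a Sahlqvist condition; the CD axiom ◇q → □q defines it.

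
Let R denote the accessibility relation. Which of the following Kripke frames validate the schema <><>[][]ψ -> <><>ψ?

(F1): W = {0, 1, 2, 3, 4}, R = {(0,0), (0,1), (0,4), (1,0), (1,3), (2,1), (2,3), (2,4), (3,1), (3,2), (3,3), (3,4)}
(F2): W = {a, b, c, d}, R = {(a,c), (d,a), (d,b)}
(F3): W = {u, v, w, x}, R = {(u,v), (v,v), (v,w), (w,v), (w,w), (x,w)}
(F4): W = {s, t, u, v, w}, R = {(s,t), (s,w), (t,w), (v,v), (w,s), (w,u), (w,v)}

The schema corresponds to a generalized confluence (Geach) condition: forall x forall y (x R^2 y -> exists w (y R^2 w & x R^2 w)).
(F1): fails — 0R²4 but no w with 4R²w and 0R²w.
(F2): fails — dR²c but no w with cR²w and dR²w.
(F3): condition met.
(F4): fails — sR²u but no w* with uR²w* and sR²w*.

(F3)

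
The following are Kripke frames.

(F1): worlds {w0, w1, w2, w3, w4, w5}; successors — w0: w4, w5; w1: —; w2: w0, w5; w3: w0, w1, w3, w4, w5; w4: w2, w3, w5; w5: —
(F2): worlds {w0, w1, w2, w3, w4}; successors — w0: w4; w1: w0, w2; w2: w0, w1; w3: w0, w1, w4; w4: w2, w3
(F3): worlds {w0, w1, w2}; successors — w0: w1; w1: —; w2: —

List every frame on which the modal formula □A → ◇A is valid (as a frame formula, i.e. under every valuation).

(F2)

Frame correspondent (Sahlqvist): ∀x ∃y Rxy — i.e. seriality.
(F1): fails — world w1 has no successor.
(F2): condition met.
(F3): fails — world w1 has no successor.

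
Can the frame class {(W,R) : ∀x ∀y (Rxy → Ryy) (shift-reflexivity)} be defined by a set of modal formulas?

The condition is shift-reflexivity. A defining modal formula is □(□p → p).
Suppose □(□p→p) is valid. Take Rxy and set V(p)={w : Ryw}. Then at y, □p holds; since □(□p→p) at x, □p→p at y, so p at y, i.e. Ryy.

Yes, by □(□p → p)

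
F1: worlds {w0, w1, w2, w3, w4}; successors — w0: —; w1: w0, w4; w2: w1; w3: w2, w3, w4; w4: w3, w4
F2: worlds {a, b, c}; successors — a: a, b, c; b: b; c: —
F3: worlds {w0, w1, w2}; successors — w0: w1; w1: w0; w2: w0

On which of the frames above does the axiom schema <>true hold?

This is the axiom for seriality; its first-order frame correspondent is forall x exists y Rxy.
F1: fails — world w0 has no successor.
F2: fails — world c has no successor.
F3: ✓.
Valid on: F3.

F3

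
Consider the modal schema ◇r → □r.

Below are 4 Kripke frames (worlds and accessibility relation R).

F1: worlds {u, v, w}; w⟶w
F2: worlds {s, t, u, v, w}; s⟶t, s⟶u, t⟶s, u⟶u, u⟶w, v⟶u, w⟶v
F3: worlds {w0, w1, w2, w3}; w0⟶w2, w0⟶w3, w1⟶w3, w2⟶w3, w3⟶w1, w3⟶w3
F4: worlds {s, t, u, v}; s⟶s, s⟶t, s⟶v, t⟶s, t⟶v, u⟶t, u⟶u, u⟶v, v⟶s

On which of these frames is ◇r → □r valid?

This is the axiom for partial functionality; its first-order frame correspondent is ∀x ∀y ∀z (Rxy ∧ Rxz → y = z).
F1: satisfies the condition.
F2: fails — s sees both t and u.
F3: fails — w0 sees both w2 and w3.
F4: fails — s sees both s and t.

F1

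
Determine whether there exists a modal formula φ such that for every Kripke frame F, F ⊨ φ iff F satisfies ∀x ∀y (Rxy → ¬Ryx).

If a class were modally definable it would be closed under surjective bounded morphisms (Goldblatt–Thomason).
The 4-cycle (worlds 0,1,2,3 with 0→1→2→3→0) is asymmetric. Mapping every world to a single reflexive point • is a surjective bounded morphism, and the reflexive point is not asymmetric (R•• but asymmetry requires ¬R••).
So no modal formula (or set of formulas) defines exactly the asymmetric frames.

Not modally definable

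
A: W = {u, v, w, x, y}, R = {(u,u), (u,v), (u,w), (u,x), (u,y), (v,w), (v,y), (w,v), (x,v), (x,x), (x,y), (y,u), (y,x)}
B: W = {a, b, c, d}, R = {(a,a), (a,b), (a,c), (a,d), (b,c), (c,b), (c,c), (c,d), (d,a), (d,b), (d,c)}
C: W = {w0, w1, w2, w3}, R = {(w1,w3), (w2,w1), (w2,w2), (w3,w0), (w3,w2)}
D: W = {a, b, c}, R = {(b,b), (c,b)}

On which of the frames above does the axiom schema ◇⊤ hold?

A, B

The schema corresponds to seriality: ∀x ∃y Rxy.
A: condition met.
B: condition met.
C: fails — world w0 has no successor.
D: fails — world a has no successor.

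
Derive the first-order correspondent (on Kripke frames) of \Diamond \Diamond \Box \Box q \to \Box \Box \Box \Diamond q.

This is a Sahlqvist (Geach-type) schema ◇^2□^2q → □^3◇^1q.
First-order correspondent: \forall x \forall y \forall z ((x R^2 y \wedge x R^3 z) \to \exists w (y R^2 w \wedge zRw)).

\forall x \forall y \forall z ((x R^2 y \wedge x R^3 z) \to \exists w (y R^2 w \wedge zRw))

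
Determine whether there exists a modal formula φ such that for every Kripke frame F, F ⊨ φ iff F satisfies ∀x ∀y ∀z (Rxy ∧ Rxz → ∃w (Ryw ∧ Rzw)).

The condition is convergence. A defining modal formula is ◇□q → □◇q.
Suppose ◇□q→□◇q is valid. Take Rxy, Rxz and set V(q)={w : Ryw}. Then □q at y so ◇□q at x, so □◇q at x, so ◇q at z, giving w with Rzw and Ryw.

Definable; ◇□q → □◇q defines it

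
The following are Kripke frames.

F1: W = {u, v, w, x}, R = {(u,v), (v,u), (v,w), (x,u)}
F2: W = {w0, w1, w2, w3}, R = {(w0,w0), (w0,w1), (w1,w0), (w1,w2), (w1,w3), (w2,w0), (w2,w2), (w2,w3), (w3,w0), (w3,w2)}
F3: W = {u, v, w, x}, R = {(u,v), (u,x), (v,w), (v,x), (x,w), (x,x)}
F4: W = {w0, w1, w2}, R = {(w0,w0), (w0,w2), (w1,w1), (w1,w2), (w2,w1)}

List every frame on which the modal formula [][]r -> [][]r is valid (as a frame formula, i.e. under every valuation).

F1, F2, F3, F4

The schema corresponds to a generalized confluence (Geach) condition: forall x forall z (x R^2 z -> exists w (x R^2 w & z = w)).
F1: ✓.
F2: ✓.
F3: ✓.
F4: ✓.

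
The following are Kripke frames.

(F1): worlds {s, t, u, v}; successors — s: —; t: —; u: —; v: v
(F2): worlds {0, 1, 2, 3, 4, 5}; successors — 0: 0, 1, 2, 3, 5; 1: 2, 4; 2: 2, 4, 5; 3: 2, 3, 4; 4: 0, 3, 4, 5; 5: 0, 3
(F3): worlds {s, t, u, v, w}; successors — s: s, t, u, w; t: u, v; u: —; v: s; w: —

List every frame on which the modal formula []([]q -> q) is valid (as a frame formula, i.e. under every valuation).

The schema corresponds to shift-reflexivity: forall x forall y (Rxy -> Ryy).
(F1): holds.
(F2): fails — R01 but not R11.
(F3): fails — Rtv but not Rvv.

(F1)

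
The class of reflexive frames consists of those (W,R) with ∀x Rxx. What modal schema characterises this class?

□ψ → ψ

A defining formula is □ψ → ψ (the T axiom).
Suppose □ψ→ψ is valid. At any x set V(ψ)={w : Rxw}. Then □ψ holds at x, so ψ holds at x, i.e. Rxx.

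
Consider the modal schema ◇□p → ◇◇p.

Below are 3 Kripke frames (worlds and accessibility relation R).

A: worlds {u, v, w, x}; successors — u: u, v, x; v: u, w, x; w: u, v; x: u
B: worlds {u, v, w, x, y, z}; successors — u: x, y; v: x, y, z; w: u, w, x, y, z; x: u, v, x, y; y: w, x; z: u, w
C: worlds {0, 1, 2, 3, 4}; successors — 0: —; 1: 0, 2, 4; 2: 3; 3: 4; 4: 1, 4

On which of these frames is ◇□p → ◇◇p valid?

The schema corresponds to a generalized confluence (Geach) condition: ∀x ∀y (xRy → ∃w (yRw ∧ xR²w)).
A: condition met.
B: condition met.
C: fails — 1R0 but no w with 0Rw and 1R²w.
Valid on: A, B.

A, B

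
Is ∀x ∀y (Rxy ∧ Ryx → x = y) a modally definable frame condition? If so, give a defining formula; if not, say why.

Any modally definable frame class is closed under surjective bounded morphisms.
The 4-cycle (worlds w0,w1,w2,w3 with w0→w1→w2→w3→w0) is antisymmetric. Sending even-indexed worlds to a and odd-indexed worlds to b is a surjective bounded morphism onto the two-world frame with a↔b, which is not antisymmetric.
Hence antisymmetry is not modally definable.

Not modally definable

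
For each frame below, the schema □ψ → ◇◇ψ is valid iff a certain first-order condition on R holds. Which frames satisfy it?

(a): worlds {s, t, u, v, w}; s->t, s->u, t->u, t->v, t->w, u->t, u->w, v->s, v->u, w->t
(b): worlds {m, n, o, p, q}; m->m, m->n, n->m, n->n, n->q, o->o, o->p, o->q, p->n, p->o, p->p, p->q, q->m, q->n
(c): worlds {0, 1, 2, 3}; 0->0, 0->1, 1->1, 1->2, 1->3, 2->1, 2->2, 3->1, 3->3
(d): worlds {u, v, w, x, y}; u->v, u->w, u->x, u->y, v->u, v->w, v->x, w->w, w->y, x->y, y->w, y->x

(b), (c)

The schema corresponds to a generalized confluence (Geach) condition: ∀x ∃w (xRw ∧ xR²w).
(a): fails — at w but no w* with wRw* and wR²w*.
(b): ✓.
(c): ✓.
(d): fails — at x but no t with xRt and xR²t.
Valid on: (b), (c).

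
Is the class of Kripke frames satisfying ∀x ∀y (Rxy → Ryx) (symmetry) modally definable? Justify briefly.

This is a Sahlqvist condition; the B axiom r → □◇r defines it.

Yes, by r → □◇r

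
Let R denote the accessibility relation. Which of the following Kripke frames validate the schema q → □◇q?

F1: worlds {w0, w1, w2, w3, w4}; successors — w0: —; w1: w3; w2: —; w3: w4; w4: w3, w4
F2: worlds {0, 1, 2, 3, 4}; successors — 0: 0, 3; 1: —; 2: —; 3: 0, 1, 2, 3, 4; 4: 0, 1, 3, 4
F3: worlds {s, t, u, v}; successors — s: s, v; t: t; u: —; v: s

This is the axiom for symmetry; its first-order frame correspondent is ∀x ∀y (Rxy → Ryx).
F1: fails — Rw1w3 but not Rw3w1.
F2: fails — R32 but not R23.
F3: ✓.

F3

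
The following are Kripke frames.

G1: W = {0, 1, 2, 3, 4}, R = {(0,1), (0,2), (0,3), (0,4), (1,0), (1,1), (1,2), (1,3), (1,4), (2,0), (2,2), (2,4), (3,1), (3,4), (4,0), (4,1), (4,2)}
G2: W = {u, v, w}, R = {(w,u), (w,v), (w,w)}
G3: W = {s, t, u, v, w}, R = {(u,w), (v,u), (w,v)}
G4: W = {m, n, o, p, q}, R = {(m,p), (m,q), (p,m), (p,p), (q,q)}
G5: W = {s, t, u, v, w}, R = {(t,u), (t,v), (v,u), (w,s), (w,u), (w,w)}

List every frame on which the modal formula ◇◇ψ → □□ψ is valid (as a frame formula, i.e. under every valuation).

G3

Frame correspondent (Sahlqvist): ∀x ∀y ∀z ((xR²y ∧ xR²z) → ∃w (y = w ∧ z = w)) — i.e. a generalized confluence (Geach) condition.
G1: fails — 0R²0, 0R²1 but 0 ≠ 1.
G2: fails — wR²u, wR²v but u ≠ v.
G3: satisfies the condition.
G4: fails — mR²m, mR²p but m ≠ p.
G5: fails — wR²s, wR²u but s ≠ u.
Valid on: G3.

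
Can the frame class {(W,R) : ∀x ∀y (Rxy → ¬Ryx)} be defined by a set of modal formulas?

If a class were modally definable it would be closed under surjective bounded morphisms (Goldblatt–Thomason).
The 3-cycle (worlds w0,w1,w2 with w0→w1→w2→w0) is asymmetric. Mapping every world to a single reflexive point • is a surjective bounded morphism, and the reflexive point is not asymmetric (R•• but asymmetry requires ¬R••).
So the class is not modally definable.

Not modally definable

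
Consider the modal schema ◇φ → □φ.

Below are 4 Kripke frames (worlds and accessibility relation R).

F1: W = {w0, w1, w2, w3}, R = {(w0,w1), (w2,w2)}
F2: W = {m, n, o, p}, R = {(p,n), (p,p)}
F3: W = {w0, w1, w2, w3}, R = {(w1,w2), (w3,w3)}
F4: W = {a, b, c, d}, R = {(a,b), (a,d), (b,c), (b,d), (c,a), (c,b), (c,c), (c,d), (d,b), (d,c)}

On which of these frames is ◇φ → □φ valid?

This is the axiom for partial functionality; its first-order frame correspondent is ∀x ∀y ∀z (Rxy ∧ Rxz → y = z).
F1: ✓.
F2: fails — p sees both n and p.
F3: ✓.
F4: fails — a sees both b and d.
Valid on: F1, F3.

F1, F3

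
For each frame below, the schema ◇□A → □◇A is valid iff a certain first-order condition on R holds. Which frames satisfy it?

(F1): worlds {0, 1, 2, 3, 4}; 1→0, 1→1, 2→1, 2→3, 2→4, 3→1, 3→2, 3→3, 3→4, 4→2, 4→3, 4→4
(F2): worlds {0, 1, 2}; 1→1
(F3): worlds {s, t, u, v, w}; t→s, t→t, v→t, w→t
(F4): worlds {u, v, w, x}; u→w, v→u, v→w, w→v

The schema corresponds to convergence: ∀x ∀y ∀z (Rxy ∧ Rxz → ∃w (Ryw ∧ Rzw)).
(F1): fails — R10 and R10 but 0 and 0 have no common successor.
(F2): condition met.
(F3): fails — Rtt and Rts but t and s have no common successor.
(F4): fails — Rvu and Rvw but u and w have no common successor.

(F2)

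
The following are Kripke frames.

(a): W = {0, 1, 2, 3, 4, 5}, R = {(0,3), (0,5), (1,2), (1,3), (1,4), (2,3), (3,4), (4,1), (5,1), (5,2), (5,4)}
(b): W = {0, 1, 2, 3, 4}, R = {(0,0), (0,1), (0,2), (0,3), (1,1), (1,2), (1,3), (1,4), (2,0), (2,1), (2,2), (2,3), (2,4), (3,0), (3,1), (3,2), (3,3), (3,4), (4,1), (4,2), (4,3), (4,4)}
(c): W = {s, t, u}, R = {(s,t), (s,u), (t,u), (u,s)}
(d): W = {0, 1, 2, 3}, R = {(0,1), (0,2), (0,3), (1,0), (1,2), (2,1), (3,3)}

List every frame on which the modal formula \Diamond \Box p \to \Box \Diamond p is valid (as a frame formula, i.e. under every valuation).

The schema corresponds to convergence: \forall x \forall y \forall z (Rxy \wedge Rxz \to \exists w (Ryw \wedge Rzw)).
(a): fails — R12 and R14 but 2 and 4 have no common successor.
(b): condition met.
(c): fails — Rsu and Rst but u and t have no common successor.
(d): fails — R02 and R01 but 2 and 1 have no common successor.

(b)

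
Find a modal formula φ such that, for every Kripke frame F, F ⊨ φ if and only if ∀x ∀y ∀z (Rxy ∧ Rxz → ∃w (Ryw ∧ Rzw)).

◇□q → □◇q

This is convergence; the standard corresponding axiom is .2: ◇□q → □◇q.
Suppose ◇□q→□◇q is valid. Take Rxy, Rxz and set V(q)={w : Ryw}. Then □q at y so ◇□q at x, so □◇q at x, so ◇q at z, giving w with Rzw and Ryw.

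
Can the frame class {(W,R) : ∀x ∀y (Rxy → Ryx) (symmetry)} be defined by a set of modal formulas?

Yes — defined by r → □◇r

The condition is symmetry. A defining modal formula is r → □◇r.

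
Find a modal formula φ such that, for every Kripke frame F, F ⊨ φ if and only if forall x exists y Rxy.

This is seriality; the standard corresponding axiom is D: □q → ◇q.
Suppose □q→◇q is valid. At any x set V(q)=W. Then □q at x, so ◇q at x, so x has a successor.

□q → ◇q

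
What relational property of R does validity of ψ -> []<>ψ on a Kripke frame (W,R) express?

This schema is the B axiom.
Its frame correspondent is symmetry — forall x forall y (Rxy -> Ryx).

symmetry: forall x forall y (Rxy -> Ryx)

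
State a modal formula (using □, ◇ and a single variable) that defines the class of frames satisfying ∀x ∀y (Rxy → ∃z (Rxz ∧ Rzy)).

A defining formula is □□s → □s (the C4 axiom).

□□s → □s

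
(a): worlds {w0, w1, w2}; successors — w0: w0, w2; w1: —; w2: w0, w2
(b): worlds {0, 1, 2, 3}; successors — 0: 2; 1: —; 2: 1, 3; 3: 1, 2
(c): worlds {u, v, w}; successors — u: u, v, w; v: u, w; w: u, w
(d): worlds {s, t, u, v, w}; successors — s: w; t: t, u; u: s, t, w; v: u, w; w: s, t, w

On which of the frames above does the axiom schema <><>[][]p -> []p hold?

Frame correspondent (Sahlqvist): forall x forall y forall z ((x R^2 y & xRz) -> exists w (y R^2 w & z = w)) — i.e. a generalized confluence (Geach) condition.
(a): holds.
(b): fails — 0R²1, 0R2 but no w with 1R²w and 2=w.
(c): holds.
(d): fails — tR²s, tRu but no w* with sR²w* and u=w*.
Valid on: (a), (c).

(a), (c)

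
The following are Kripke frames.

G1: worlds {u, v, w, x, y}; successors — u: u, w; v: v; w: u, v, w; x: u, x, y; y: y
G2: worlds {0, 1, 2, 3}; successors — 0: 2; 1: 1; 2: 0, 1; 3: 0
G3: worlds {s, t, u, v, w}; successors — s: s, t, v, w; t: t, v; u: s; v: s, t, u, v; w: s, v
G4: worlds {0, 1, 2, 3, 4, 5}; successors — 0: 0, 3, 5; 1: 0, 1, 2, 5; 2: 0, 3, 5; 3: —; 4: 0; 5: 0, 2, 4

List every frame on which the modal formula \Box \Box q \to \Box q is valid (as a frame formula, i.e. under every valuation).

G1, G3

The schema corresponds to density: \forall x \forall y (Rxy \to \exists z (Rxz \wedge Rzy)).
G1: satisfies the condition.
G2: fails — R02 but no z with R0z and Rz2.
G3: satisfies the condition.
G4: fails — R54 but no z with R5z and Rz4.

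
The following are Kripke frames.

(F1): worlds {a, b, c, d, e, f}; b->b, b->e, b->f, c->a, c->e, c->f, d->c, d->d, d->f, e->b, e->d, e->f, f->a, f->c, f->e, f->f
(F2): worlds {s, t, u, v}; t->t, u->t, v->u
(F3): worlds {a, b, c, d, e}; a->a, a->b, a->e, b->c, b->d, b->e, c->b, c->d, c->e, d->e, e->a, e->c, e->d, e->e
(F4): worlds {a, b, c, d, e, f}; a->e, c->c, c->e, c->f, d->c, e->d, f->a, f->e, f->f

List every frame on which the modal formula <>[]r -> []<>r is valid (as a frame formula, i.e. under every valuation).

(F2), (F3)

Frame correspondent (Sahlqvist): forall x forall y forall z (Rxy & Rxz -> exists w (Ryw & Rzw)) — i.e. convergence.
(F1): fails — Rcf and Rca but f and a have no common successor.
(F2): ✓.
(F3): ✓.
(F4): fails — Rcc and Rce but c and e have no common successor.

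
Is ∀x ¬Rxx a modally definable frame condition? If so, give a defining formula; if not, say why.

If a class were modally definable it would be closed under surjective bounded morphisms (Goldblatt–Thomason).
The 5-cycle (worlds a,b,c,d,e with a→b→c→d→e→a) is irreflexive, and the map sending every world to a single reflexive point • is a surjective bounded morphism (forth: every edge maps to (•,•); back: every world has a successor). So any modal formula valid on the 5-cycle is also valid on the reflexive point, which is not irreflexive.
Hence irreflexivity is not modally definable.

Not definable by any modal formula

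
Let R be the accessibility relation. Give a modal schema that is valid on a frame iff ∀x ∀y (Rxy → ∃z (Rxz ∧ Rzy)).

□□r → □r

The condition is density. The C4 schema □□r → □r defines it.
Suppose □□r→□r is valid. Take Rxy and set V(r)={w : xR²w}. Then □□r at x, so □r at x, so r at y, i.e. ∃z(Rxz∧Rzy).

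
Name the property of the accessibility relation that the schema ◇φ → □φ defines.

Suppose ◇φ→□φ is valid. Take Rxy, Rxz and set V(φ)={y}. Then ◇φ at x, so □φ at x, so φ at z, i.e. z=y.

partial functionality: ∀x ∀y ∀z (Rxy ∧ Rxz → y = z)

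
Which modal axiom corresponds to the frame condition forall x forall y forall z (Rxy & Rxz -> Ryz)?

◇s → □◇s

This is the Euclidean property; the standard corresponding axiom is 5: ◇s → □◇s.
Suppose ◇s→□◇s is valid. Take Rxy, Rxz and set V(s)={y}. Then ◇s at x, so □◇s at x, so ◇s at z, so some w with Rzw has s; w=y, i.e. Rzy. By symmetry of the argument, Ryz.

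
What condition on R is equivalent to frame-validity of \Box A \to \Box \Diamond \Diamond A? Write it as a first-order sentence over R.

\forall x \forall z (xRz \to \exists w (xRw \wedge z R^2 w))

This is a Sahlqvist (Geach-type) schema ◇^0□^1A → □^1◇^2A.
Minimal-valuation argument: fix x; take any y with xR^0y and any z with xR^1z. Set V(A) to the set of worlds R-reachable from y in exactly 1 step. Then □^1A holds at y, so the antecedent holds at x; validity forces ◇^2A at z, giving a w with zR^2w and yR^1w.
First-order correspondent: \forall x \forall z (xRz \to \exists w (xRw \wedge z R^2 w)).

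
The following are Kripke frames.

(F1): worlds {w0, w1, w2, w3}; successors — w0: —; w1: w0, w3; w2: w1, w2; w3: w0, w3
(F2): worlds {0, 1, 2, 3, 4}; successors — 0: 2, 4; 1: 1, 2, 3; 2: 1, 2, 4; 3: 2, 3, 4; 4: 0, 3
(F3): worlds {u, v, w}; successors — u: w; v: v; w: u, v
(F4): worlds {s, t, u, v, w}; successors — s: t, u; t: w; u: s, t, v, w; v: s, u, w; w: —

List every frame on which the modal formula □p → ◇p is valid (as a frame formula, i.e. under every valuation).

The schema corresponds to seriality: ∀x ∃y Rxy.
(F1): fails — world w0 has no successor.
(F2): satisfies the condition.
(F3): satisfies the condition.
(F4): fails — world w has no successor.

(F2), (F3)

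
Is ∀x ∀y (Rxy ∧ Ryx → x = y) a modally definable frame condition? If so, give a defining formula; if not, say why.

No

Any modally definable frame class is closed under surjective bounded morphisms.
The 8-cycle (worlds a,b,c,d,e,f,g,h with a→b→c→d→e→f→g→h→a) is antisymmetric. Sending even-indexed worlds to • and odd-indexed worlds to ∘ is a surjective bounded morphism onto the two-world frame with •↔∘, which is not antisymmetric.
So no modal formula (or set of formulas) defines exactly the antisymmetric frames.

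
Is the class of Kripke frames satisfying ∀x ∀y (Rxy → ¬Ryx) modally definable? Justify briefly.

Any modally definable frame class is closed under surjective bounded morphisms.
The 3-cycle (worlds s,t,u with s→t→u→s) is asymmetric. Mapping every world to a single reflexive point • is a surjective bounded morphism, and the reflexive point is not asymmetric (R•• but asymmetry requires ¬R••).
So no modal formula (or set of formulas) defines exactly the asymmetric frames.

No — not modally definable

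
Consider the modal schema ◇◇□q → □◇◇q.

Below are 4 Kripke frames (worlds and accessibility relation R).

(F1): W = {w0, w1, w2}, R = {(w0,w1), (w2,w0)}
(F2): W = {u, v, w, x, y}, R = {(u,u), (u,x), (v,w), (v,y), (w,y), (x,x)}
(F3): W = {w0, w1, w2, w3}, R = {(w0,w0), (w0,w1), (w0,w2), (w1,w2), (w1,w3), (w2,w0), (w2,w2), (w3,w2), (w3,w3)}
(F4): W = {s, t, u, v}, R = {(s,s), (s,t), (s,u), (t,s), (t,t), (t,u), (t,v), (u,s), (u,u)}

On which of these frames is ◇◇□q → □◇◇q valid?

(F3)

The schema corresponds to a generalized confluence (Geach) condition: ∀x ∀y ∀z ((xR²y ∧ xRz) → ∃w (yRw ∧ zR²w)).
(F1): fails — w2R²w1, w2Rw0 but no w with w1Rw and w0R²w.
(F2): fails — vR²y, vRw but no t with yRt and wR²t.
(F3): condition met.
(F4): fails — sR²v, sRs but no w with vRw and sR²w.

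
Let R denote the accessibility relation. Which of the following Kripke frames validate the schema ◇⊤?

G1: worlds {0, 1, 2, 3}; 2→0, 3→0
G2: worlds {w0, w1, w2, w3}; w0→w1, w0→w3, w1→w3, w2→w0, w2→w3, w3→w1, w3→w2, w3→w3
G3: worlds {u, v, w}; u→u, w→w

This is the axiom for seriality; its first-order frame correspondent is ∀x ∃y Rxy.
G1: fails — world 0 has no successor.
G2: condition met.
G3: fails — world v has no successor.

G2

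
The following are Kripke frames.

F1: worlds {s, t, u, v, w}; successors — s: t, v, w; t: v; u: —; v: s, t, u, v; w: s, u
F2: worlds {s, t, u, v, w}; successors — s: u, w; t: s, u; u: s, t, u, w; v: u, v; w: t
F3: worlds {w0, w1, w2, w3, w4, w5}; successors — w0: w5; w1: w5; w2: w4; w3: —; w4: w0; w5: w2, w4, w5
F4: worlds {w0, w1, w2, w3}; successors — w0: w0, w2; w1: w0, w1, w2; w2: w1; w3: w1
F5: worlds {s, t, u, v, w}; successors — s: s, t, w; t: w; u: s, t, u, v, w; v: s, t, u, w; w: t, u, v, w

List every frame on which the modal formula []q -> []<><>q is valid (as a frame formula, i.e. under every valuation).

F2, F4, F5

The schema corresponds to a generalized confluence (Geach) condition: forall x forall z (xRz -> exists w (xRw & z R^2 w)).
F1: fails — vRu but no w* with vRw* and uR²w*.
F2: holds.
F3: fails — w2Rw4 but no w with w2Rw and w4R²w.
F4: holds.
F5: holds.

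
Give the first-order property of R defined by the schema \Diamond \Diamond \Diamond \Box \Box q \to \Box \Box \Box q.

This is a Sahlqvist (Geach-type) schema ◇^3□^2q → □^3◇^0q.
Minimal-valuation argument: fix x; take any y with xR^3y and any z with xR^3z. Set V(q) to the set of worlds R-reachable from y in exactly 2 steps. Then □^2q holds at y, so the antecedent holds at x; validity forces ◇^0q at z, giving a w with zR^0w and yR^2w.
First-order correspondent: \forall x \forall y \forall z ((x R^3 y \wedge x R^3 z) \to \exists w (y R^2 w \wedge z = w)).

\forall x \forall y \forall z ((x R^3 y \wedge x R^3 z) \to \exists w (y R^2 w \wedge z = w))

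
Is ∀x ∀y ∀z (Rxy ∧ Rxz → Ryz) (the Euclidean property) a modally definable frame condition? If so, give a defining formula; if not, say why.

This is a Sahlqvist condition; the 5 axiom ◇r → □◇r defines it.

Yes — defined by ◇r → □◇r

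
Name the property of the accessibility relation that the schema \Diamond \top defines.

◇⊤ holds at w iff w has a successor, so frame-validity of ◇⊤ is exactly seriality. Equivalently via □A → ◇A:
Suppose □A→◇A is valid. At any x set V(A)=W. Then □A at x, so ◇A at x, so x has a successor.
The converse is a direct semantic check.
Frame condition: \forall x \exists y Rxy.

seriality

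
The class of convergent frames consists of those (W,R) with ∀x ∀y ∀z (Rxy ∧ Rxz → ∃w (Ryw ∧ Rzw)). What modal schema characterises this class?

A defining formula is ◇□ψ → □◇ψ (the .2 axiom).
Suppose ◇□ψ→□◇ψ is valid. Take Rxy, Rxz and set V(ψ)={w : Ryw}. Then □ψ at y so ◇□ψ at x, so □◇ψ at x, so ◇ψ at z, giving w with Rzw and Ryw.

◇□ψ → □◇ψ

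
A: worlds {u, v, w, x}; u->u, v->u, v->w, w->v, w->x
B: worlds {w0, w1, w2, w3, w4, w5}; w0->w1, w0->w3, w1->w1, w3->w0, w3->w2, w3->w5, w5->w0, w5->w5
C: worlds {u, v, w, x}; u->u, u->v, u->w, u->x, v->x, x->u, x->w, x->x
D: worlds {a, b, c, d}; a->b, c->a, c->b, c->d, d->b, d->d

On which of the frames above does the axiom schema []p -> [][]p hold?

The schema corresponds to transitivity: forall x forall y forall z (Rxy & Ryz -> Rxz).
A: fails — Rvw and Rwx but not Rvx.
B: fails — Rw3w0 and Rw0w1 but not Rw3w1.
C: fails — Rvx and Rxw but not Rvw.
D: ✓.

D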